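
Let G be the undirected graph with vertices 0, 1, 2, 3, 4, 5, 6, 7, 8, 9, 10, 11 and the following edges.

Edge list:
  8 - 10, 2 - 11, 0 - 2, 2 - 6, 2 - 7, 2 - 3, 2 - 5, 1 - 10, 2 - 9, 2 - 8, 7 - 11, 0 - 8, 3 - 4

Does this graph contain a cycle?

Yes

DFS, tracking each vertex's parent; an edge to a visited non-parent vertex closes a cycle.
Start from 11:
visit 11 (parent –)
  visit 7 (parent 11)
    visit 2 (parent 7)
      visit 3 (parent 2)
        3–2: parent, skip
        visit 4 (parent 3)
          4–3: parent, skip
      visit 8 (parent 2)
        visit 0 (parent 8)
          0–8: parent, skip
          0–2: 2 visited and ≠ parent → cycle
Cycle: 2 – 8 – 0 – 2.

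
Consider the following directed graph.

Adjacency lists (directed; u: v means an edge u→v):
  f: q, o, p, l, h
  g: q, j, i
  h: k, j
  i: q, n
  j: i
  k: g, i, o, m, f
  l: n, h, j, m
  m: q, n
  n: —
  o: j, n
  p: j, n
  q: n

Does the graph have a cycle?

Yes

DFS with white/gray/black marking, starting from k:
k gray
  g gray
    q gray
      n gray
      n black
    q black
    j gray
      i gray
        i→q: q black — skip
        i→n: n black — skip
      i black
    j black
    g→i: i black — skip
  g black
  k→i: i black — skip
  o gray
    o→j: j black — skip
    o→n: n black — skip
  o black
  m gray
    m→q: q black — skip
    m→n: n black — skip
  m black
  f gray
    f→q: q black — skip
    f→o: o black — skip
    p gray
      p→j: j black — skip
      p→n: n black — skip
    p black
    l gray
      l→n: n black — skip
      h gray
        h→k: k is gray → back edge
Back edge found, so a cycle exists: k → f → l → h → k.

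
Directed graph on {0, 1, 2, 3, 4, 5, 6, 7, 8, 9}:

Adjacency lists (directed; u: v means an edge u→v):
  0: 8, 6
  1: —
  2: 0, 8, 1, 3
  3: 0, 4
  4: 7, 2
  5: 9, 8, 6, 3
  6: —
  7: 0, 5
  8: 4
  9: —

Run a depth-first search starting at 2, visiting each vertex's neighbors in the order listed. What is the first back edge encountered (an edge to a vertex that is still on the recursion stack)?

7→0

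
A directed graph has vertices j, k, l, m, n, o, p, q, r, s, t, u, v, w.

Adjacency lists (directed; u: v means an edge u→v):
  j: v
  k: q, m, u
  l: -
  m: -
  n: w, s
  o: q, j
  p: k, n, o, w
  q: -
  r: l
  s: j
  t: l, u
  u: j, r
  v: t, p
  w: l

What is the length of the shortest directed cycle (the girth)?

For each vertex v, BFS finds the shortest path from v back to v.
The shortest such closed walk is p → o → j → v → p, length 4.

4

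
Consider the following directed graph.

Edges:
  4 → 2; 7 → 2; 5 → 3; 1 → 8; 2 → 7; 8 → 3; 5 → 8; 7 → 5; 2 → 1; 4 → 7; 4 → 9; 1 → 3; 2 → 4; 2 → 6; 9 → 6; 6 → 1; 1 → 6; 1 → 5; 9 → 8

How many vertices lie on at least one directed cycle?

5

A vertex is on a directed cycle iff it belongs to a strongly connected component of size ≥ 2 (or has a self-loop).
The vertices on cycles are {1, 2, 4, 6, 7} — 5 in total.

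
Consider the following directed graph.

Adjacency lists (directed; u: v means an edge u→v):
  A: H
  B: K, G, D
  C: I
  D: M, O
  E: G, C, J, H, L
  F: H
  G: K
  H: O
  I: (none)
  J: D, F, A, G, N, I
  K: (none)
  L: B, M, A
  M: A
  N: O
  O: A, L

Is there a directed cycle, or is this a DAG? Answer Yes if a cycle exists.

DFS with white/gray/black marking, starting from D:
D gray
  M gray
    A gray
      H gray
        O gray
          O→A: A is gray → back edge
Back edge found, so a cycle exists: A → H → O → A.

Yes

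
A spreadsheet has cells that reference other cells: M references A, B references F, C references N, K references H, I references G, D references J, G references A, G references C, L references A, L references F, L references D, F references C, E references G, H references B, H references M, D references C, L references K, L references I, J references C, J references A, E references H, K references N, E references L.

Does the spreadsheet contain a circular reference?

No

DFS with white/gray/black marking, starting from H:
H gray
  B gray
    F gray
      C gray
        N gray
        N black
      C black
    F black
  B black
  M gray
    A gray
    A black
  M black
H black
L gray
  K gray
    K→H: H black — skip
    K→N: N black — skip
  K black
  I gray
    G gray
      G→C: C black — skip
      G→A: A black — skip
    G black
  I black
  L→A: A black — skip
  D gray
    J gray
      J→A: A black — skip
      J→C: C black — skip
    J black
    D→C: C black — skip
  D black
  L→F: F black — skip
L black
E gray
  E→L: L black — skip
  E→H: H black — skip
  E→G: G black — skip
E black
Every edge goes to a white or black vertex — no back edge, so the graph is acyclic.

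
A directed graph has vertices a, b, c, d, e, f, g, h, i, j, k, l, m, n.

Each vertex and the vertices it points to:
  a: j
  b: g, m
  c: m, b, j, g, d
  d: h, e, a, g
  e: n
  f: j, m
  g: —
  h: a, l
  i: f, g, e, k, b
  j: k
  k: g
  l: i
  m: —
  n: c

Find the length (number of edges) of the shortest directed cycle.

4

For each vertex v, BFS finds the shortest path from v back to v.
The shortest such closed walk is d → e → n → c → d, length 4.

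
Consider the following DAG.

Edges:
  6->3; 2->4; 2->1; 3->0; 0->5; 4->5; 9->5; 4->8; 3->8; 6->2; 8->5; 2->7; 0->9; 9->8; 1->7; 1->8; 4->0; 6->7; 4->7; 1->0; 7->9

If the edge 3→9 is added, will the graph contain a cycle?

Adding 3→9 creates a cycle iff 9 can already reach 3.
Explore from 9: no path reaches 3. The graph stays acyclic.

No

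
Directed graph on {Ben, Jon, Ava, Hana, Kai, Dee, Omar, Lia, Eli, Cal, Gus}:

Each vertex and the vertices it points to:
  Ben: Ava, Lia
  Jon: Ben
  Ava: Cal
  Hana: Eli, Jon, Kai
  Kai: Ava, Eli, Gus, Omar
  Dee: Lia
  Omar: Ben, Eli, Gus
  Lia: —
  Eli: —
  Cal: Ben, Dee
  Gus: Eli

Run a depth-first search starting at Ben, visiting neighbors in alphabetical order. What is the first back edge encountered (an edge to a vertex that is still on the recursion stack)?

DFS from Ben (visiting neighbors in alphabetical order); mark gray on enter, black on exit:
Ben gray
  Ava gray
    Cal gray
      Cal→Ben: Ben is gray → back edge
First back edge: Cal → Ben.

Cal→Ben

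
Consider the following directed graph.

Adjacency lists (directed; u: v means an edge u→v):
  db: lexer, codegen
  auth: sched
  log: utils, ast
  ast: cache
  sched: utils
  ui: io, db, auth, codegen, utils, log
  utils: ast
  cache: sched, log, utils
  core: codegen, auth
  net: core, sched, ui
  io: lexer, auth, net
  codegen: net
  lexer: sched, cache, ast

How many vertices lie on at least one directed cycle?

11

A vertex is on a directed cycle iff it belongs to a strongly connected component of size ≥ 2 (or has a self-loop).
The vertices on cycles are {db, io, ui, ast, log, net, core, cache, sched, utils, codegen} — 11 in total.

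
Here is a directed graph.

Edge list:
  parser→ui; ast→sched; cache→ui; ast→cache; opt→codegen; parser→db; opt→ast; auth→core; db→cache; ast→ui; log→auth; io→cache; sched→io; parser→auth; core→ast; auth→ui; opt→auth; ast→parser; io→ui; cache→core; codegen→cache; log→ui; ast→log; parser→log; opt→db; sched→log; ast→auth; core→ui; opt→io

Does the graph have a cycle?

Yes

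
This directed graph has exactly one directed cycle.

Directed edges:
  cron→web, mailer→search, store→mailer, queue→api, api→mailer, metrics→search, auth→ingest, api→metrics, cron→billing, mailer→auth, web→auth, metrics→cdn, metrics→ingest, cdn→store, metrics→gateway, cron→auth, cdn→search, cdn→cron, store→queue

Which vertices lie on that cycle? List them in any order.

api, cdn, queue, store, metrics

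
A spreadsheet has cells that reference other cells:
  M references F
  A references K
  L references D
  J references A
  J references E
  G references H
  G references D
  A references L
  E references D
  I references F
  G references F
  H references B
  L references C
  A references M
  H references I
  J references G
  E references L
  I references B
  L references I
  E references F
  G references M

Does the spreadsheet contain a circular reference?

No

DFS with white/gray/black marking, starting from C:
C gray
C black
A gray
  L gray
    D gray
    D black
    I gray
      F gray
      F black
      B gray
      B black
    I black
    L→C: C black — skip
  L black
  M gray
    M→F: F black — skip
  M black
  K gray
  K black
A black
E gray
  E→F: F black — skip
  E→L: L black — skip
  E→D: D black — skip
E black
G gray
  G→F: F black — skip
  G→D: D black — skip
  G→M: M black — skip
  H gray
    H→I: I black — skip
    H→B: B black — skip
  H black
G black
J gray
  J→A: A black — skip
  J→E: E black — skip
  J→G: G black — skip
J black
Every edge goes to a white or black vertex — no back edge, so the graph is acyclic.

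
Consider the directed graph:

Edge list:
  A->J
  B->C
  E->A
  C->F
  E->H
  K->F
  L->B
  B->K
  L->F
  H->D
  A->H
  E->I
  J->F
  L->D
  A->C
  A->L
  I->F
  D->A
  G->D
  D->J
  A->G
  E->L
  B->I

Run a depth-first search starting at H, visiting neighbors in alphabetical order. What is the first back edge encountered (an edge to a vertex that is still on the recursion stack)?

DFS from H (visiting neighbors in alphabetical order); mark gray on enter, black on exit:
H gray
  D gray
    A gray
      C gray
        F gray
        F black
      C black
      G gray
        G→D: D is gray → back edge
First back edge: G → D.

G→D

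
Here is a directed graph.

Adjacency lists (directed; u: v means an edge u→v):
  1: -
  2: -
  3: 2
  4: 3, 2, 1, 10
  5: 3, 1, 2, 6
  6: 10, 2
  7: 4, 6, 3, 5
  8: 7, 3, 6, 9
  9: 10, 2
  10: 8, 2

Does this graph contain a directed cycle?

Yes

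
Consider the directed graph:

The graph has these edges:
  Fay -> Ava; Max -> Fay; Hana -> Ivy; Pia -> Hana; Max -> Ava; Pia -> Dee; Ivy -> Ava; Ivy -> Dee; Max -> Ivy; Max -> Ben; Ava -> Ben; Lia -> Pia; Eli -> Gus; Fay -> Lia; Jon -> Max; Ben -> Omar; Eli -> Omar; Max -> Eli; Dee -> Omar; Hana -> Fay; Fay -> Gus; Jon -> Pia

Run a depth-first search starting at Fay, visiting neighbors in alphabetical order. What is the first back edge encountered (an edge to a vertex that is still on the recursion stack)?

DFS from Fay (visiting neighbors in alphabetical order); mark gray on enter, black on exit:
Fay gray
  Ava gray
    Ben gray
      Omar gray
      Omar black
    Ben black
  Ava black
  Gus gray
  Gus black
  Lia gray
    Pia gray
      Dee gray
        Dee→Omar: Omar black — skip
      Dee black
      Hana gray
        Hana→Fay: Fay is gray → back edge
First back edge: Hana → Fay.

Hana->Fay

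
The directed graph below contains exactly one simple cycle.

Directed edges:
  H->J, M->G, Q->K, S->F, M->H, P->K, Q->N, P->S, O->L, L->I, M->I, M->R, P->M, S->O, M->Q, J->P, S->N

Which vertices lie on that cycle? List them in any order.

H, J, M, P

DFS with gray/black marking from P:
P gray
  K gray
  K black
  M gray
    I gray
    I black
    Q gray
      Q→K: K black — skip
      N gray
      N black
    Q black
    G gray
    G black
    H gray
      J gray
        J→P: P is gray → back edge
Back edge closes the cycle P → M → H → J → P; its vertices are {H, J, M, P}.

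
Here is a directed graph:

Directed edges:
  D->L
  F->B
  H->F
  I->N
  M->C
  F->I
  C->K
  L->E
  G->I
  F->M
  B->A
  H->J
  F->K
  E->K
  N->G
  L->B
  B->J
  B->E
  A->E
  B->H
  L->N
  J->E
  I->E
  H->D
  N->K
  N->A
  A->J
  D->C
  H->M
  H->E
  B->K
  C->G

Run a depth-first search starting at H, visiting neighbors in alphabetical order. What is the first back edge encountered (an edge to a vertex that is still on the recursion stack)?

N->G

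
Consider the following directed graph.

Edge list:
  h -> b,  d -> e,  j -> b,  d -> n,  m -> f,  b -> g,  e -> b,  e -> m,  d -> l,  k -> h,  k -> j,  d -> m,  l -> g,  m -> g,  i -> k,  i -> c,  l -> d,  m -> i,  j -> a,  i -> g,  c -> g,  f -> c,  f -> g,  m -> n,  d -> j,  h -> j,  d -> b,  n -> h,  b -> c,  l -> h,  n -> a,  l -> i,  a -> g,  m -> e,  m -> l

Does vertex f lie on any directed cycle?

No

f lies on a cycle iff there is a path from f back to itself.
Exploring from f, it never reaches itself; equivalently, its strongly connected component is a singleton.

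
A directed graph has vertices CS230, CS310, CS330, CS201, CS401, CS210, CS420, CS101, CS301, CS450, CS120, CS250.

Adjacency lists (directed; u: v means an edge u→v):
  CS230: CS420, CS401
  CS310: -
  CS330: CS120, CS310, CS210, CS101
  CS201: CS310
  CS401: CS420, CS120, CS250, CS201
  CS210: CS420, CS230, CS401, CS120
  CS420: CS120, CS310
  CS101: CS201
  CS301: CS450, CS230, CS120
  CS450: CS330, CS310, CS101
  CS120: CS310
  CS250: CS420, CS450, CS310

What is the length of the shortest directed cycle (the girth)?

For each vertex v, BFS finds the shortest path from v back to v.
The shortest such closed walk is CS450 → CS330 → CS210 → CS401 → CS250 → CS450, length 5.

5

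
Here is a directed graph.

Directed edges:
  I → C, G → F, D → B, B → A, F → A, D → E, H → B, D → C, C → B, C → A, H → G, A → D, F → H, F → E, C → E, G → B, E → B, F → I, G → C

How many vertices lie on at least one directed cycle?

A vertex is on a directed cycle iff it belongs to a strongly connected component of size ≥ 2 (or has a self-loop).
The vertices on cycles are {A, B, C, D, E, F, G, H} — 8 in total.

8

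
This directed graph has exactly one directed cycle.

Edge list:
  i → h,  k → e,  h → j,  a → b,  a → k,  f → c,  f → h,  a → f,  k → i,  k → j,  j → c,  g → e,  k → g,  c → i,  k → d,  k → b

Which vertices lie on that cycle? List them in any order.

c, h, i, j

DFS with gray/black marking from i:
i gray
  h gray
    j gray
      c gray
        c→i: i is gray → back edge
Back edge closes the cycle i → h → j → c → i; its vertices are {c, h, i, j}.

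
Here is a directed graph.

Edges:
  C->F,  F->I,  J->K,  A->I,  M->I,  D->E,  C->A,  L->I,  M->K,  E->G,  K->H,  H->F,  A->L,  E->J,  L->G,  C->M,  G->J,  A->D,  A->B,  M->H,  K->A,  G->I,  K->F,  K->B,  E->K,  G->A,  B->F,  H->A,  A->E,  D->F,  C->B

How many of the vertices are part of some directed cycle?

A vertex is on a directed cycle iff it belongs to a strongly connected component of size ≥ 2 (or has a self-loop).
The vertices on cycles are {A, D, E, G, H, J, K, L} — 8 in total.

8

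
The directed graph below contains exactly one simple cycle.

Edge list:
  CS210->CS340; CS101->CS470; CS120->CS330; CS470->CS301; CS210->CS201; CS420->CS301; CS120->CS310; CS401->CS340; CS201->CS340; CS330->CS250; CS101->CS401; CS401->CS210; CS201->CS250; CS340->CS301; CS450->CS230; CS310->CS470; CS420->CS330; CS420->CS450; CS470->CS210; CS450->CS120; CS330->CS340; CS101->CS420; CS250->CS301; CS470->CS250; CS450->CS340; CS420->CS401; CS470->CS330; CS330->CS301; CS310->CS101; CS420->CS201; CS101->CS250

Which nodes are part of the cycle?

DFS with gray/black marking from CS120:
CS120 gray
  CS330 gray
    CS250 gray
      CS301 gray
      CS301 black
    CS250 black
    CS340 gray
      CS340→CS301: CS301 black — skip
    CS340 black
    CS330→CS301: CS301 black — skip
  CS330 black
  CS310 gray
    CS101 gray
      CS470 gray
        CS210 gray
          CS210→CS340: CS340 black — skip
          CS201 gray
            CS201→CS340: CS340 black — skip
            CS201→CS250: CS250 black — skip
          CS201 black
        CS210 black
        CS470→CS301: CS301 black — skip
        CS470→CS250: CS250 black — skip
        CS470→CS330: CS330 black — skip
      CS470 black
      CS420 gray
        CS401 gray
          CS401→CS210: CS210 black — skip
          CS401→CS340: CS340 black — skip
        CS401 black
        CS420→CS301: CS301 black — skip
        CS420→CS201: CS201 black — skip
        CS450 gray
          CS230 gray
          CS230 black
          CS450→CS340: CS340 black — skip
          CS450→CS120: CS120 is gray → back edge
Back edge closes the cycle CS120 → CS310 → CS101 → CS420 → CS450 → CS120; its vertices are {CS101, CS120, CS310, CS420, CS450}.

CS101, CS120, CS310, CS420, CS450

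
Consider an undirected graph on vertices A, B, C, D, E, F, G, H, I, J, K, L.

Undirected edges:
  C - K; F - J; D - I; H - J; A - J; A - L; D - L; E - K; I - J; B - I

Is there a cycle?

Yes

DFS, tracking each vertex's parent; an edge to a visited non-parent vertex closes a cycle.
Start from F:
visit F (parent –)
  visit J (parent F)
    visit H (parent J)
      H–J: parent, skip
    J–F: parent, skip
    visit A (parent J)
      visit L (parent A)
        L–A: parent, skip
        visit D (parent L)
          visit I (parent D)
            visit B (parent I)
              B–I: parent, skip
            I–D: parent, skip
            I–J: J visited and ≠ parent → cycle
Cycle: J – A – L – D – I – J.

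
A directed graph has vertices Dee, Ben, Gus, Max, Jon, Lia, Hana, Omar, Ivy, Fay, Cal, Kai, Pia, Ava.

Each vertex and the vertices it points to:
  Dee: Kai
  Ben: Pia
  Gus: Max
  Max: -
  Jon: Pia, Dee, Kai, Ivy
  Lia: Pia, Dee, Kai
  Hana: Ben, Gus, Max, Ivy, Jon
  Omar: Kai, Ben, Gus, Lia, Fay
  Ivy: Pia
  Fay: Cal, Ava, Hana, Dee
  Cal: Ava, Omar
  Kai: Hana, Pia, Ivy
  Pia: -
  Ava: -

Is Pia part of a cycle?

No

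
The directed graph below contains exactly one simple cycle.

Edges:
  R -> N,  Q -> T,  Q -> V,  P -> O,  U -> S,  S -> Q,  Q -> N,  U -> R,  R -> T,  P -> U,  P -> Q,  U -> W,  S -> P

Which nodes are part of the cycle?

DFS with gray/black marking from U:
U gray
  R gray
    T gray
    T black
    N gray
    N black
  R black
  W gray
  W black
  S gray
    Q gray
      V gray
      V black
      Q→T: T black — skip
      Q→N: N black — skip
    Q black
    P gray
      O gray
      O black
      P→U: U is gray → back edge
Back edge closes the cycle U → S → P → U; its vertices are {P, S, U}.

P, S, U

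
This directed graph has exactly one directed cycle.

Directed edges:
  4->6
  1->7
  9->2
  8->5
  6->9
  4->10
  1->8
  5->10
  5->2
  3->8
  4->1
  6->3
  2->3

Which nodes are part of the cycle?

DFS with gray/black marking from 3:
3 gray
  8 gray
    5 gray
      2 gray
        2→3: 3 is gray → back edge
Back edge closes the cycle 3 → 8 → 5 → 2 → 3; its vertices are {2, 3, 5, 8}.

2, 3, 5, 8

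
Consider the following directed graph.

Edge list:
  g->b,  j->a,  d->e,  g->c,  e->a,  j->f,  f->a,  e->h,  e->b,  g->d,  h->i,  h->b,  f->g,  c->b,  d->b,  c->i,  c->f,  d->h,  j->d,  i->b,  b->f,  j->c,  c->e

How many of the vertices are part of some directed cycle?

A vertex is on a directed cycle iff it belongs to a strongly connected component of size ≥ 2 (or has a self-loop).
The vertices on cycles are {b, c, d, e, f, g, h, i} — 8 in total.

8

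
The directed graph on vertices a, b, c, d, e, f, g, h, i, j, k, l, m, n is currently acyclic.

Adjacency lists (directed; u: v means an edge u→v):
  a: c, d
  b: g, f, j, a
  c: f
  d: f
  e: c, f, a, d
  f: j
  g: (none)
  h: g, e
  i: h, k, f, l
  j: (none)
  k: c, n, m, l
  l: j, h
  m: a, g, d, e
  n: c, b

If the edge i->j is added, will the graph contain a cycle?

Adding i→j creates a cycle iff j can already reach i.
Explore from j: no path reaches i. The graph stays acyclic.

No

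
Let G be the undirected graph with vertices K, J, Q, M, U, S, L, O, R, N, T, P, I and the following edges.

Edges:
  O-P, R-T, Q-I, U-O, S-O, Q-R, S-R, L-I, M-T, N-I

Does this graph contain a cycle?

No

DFS, tracking each vertex's parent; an edge to a visited non-parent vertex closes a cycle.
Start from N:
visit N (parent –)
  visit I (parent N)
    visit L (parent I)
      L–I: parent, skip
    visit Q (parent I)
      visit R (parent Q)
        visit T (parent R)
          T–R: parent, skip
          visit M (parent T)
            M–T: parent, skip
        R–Q: parent, skip
        visit S (parent R)
          visit O (parent S)
            O–S: parent, skip
            visit P (parent O)
              P–O: parent, skip
            visit U (parent O)
              U–O: parent, skip
          S–R: parent, skip
      Q–I: parent, skip
    I–N: parent, skip
visit K (parent –)
visit J (parent –)
No non-parent visited neighbor found — the graph is a forest.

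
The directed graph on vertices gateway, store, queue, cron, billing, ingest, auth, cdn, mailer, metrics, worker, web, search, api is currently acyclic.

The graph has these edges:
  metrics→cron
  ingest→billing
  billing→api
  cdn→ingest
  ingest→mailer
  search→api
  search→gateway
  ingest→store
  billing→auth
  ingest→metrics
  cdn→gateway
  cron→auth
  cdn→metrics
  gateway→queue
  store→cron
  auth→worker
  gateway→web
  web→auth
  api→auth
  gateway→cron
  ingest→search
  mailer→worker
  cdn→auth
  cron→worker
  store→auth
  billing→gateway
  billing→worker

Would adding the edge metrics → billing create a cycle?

Adding metrics→billing creates a cycle iff billing can already reach metrics.
Explore from billing: no path reaches metrics. The graph stays acyclic.

No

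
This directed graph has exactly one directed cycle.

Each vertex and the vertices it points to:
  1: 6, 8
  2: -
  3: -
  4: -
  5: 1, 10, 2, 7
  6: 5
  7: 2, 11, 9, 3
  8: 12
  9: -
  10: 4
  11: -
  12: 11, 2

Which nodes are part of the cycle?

1, 5, 6

DFS with gray/black marking from 5:
5 gray
  1 gray
    6 gray
      6→5: 5 is gray → back edge
Back edge closes the cycle 5 → 1 → 6 → 5; its vertices are {1, 5, 6}.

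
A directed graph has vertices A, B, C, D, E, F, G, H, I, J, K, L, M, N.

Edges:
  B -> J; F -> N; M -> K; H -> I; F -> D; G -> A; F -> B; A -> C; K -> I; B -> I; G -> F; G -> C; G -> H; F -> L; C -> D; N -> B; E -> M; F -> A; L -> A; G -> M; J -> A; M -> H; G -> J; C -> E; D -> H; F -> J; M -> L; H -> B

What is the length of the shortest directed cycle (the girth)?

For each vertex v, BFS finds the shortest path from v back to v.
The shortest such closed walk is C → E → M → L → A → C, length 5.

5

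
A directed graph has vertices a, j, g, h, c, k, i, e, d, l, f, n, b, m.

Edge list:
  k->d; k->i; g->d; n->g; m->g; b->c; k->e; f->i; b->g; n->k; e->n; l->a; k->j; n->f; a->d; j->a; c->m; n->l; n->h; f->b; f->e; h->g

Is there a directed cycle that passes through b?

b lies on a cycle iff there is a path from b back to itself.
Exploring from b, it never reaches itself; equivalently, its strongly connected component is a singleton.

No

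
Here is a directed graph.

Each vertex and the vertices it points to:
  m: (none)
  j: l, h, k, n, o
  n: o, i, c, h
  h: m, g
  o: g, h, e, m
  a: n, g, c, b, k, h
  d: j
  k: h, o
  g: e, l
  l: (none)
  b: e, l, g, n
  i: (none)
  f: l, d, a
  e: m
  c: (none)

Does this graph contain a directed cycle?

DFS with white/gray/black marking, starting from l:
l gray
l black
m gray
m black
j gray
  j→l: l black — skip
  h gray
    h→m: m black — skip
    g gray
      e gray
        e→m: m black — skip
      e black
      g→l: l black — skip
    g black
  h black
  k gray
    k→h: h black — skip
    o gray
      o→g: g black — skip
      o→h: h black — skip
      o→e: e black — skip
      o→m: m black — skip
    o black
  k black
  n gray
    n→o: o black — skip
    i gray
    i black
    c gray
    c black
    n→h: h black — skip
  n black
  j→o: o black — skip
j black
a gray
  a→n: n black — skip
  a→g: g black — skip
  a→c: c black — skip
  b gray
    b→e: e black — skip
    b→l: l black — skip
    b→g: g black — skip
    b→n: n black — skip
  b black
  a→k: k black — skip
  a→h: h black — skip
a black
d gray
  d→j: j black — skip
d black
f gray
  f→l: l black — skip
  f→d: d black — skip
  f→a: a black — skip
f black
Every edge goes to a white or black vertex — no back edge, so the graph is acyclic.

No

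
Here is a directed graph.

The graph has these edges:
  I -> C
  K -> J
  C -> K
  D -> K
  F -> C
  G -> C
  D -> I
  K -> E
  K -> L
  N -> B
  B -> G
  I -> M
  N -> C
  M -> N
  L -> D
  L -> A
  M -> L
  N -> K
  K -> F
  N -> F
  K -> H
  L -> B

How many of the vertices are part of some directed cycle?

A vertex is on a directed cycle iff it belongs to a strongly connected component of size ≥ 2 (or has a self-loop).
The vertices on cycles are {B, C, D, F, G, I, K, L, M, N} — 10 in total.

10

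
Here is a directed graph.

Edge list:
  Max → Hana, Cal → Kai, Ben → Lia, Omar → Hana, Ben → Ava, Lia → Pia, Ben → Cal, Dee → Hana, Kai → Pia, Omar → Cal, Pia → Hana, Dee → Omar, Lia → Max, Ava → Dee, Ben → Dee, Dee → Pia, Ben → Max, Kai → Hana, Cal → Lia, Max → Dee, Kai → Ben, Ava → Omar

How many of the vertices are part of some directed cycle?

A vertex is on a directed cycle iff it belongs to a strongly connected component of size ≥ 2 (or has a self-loop).
The vertices on cycles are {Ava, Ben, Cal, Dee, Kai, Lia, Max, Omar} — 8 in total.

8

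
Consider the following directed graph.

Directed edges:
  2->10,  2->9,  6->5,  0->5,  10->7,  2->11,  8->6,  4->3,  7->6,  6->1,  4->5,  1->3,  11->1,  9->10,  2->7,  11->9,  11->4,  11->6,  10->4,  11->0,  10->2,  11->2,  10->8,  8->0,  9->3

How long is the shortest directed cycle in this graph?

For each vertex v, BFS finds the shortest path from v back to v.
The shortest such closed walk is 2 → 10 → 2, length 2.

2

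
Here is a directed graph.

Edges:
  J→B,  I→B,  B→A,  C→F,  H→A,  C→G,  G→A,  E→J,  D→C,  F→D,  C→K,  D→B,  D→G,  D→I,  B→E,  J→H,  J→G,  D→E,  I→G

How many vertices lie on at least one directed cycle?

6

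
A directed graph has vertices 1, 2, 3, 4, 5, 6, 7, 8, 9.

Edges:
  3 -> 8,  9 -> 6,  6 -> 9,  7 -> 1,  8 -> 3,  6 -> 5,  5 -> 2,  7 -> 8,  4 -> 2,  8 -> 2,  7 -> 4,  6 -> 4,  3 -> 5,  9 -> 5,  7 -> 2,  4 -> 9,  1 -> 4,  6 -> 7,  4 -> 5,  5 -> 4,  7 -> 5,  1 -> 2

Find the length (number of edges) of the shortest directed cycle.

2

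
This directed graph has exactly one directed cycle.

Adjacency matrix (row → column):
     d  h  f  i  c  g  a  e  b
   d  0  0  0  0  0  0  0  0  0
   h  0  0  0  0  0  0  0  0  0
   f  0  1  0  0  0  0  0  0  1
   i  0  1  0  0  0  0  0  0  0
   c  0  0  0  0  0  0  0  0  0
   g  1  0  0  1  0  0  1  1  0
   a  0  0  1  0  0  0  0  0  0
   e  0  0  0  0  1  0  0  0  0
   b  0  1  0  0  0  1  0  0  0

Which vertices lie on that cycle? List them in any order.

a, b, f, g

DFS with gray/black marking from g:
g gray
  a gray
    f gray
      h gray
      h black
      b gray
        b→g: g is gray → back edge
Back edge closes the cycle g → a → f → b → g; its vertices are {a, b, f, g}.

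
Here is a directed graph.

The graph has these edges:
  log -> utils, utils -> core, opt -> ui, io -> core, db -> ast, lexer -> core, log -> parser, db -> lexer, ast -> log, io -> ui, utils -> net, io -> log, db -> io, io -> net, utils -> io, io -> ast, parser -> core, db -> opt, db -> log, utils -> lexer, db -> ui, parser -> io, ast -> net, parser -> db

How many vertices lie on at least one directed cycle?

A vertex is on a directed cycle iff it belongs to a strongly connected component of size ≥ 2 (or has a self-loop).
The vertices on cycles are {db, io, ast, log, utils, parser} — 6 in total.

6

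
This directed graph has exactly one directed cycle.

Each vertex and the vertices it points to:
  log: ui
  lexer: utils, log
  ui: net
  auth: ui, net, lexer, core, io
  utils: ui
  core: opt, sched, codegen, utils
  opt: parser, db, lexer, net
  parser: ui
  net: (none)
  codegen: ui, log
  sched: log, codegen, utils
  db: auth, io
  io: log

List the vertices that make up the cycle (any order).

db, opt, auth, core

DFS with gray/black marking from core:
core gray
  opt gray
    parser gray
      ui gray
        net gray
        net black
      ui black
    parser black
    db gray
      auth gray
        auth→ui: ui black — skip
        auth→net: net black — skip
        lexer gray
          utils gray
            utils→ui: ui black — skip
          utils black
          log gray
            log→ui: ui black — skip
          log black
        lexer black
        auth→core: core is gray → back edge
Back edge closes the cycle core → opt → db → auth → core; its vertices are {db, opt, auth, core}.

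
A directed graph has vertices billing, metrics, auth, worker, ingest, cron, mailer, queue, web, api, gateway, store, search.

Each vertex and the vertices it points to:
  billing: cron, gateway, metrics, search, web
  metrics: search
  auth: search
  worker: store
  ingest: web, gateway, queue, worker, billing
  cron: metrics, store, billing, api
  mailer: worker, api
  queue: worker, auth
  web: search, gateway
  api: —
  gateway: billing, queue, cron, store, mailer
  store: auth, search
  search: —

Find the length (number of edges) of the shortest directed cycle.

For each vertex v, BFS finds the shortest path from v back to v.
The shortest such closed walk is billing → gateway → billing, length 2.

2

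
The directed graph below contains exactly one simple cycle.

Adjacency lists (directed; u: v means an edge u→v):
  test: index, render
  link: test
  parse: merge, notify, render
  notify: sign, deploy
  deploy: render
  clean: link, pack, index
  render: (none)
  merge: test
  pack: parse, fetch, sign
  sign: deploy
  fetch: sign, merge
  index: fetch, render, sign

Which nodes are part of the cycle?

test, fetch, index, merge

DFS with gray/black marking from index:
index gray
  fetch gray
    sign gray
      deploy gray
        render gray
        render black
      deploy black
    sign black
    merge gray
      test gray
        test→index: index is gray → back edge
Back edge closes the cycle index → fetch → merge → test → index; its vertices are {test, fetch, index, merge}.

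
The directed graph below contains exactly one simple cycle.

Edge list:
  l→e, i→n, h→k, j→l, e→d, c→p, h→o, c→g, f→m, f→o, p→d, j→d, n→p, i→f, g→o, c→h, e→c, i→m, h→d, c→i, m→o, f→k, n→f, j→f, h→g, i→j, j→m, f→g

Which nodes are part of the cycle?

DFS with gray/black marking from c:
c gray
  i gray
    f gray
      o gray
      o black
      g gray
        g→o: o black — skip
      g black
      k gray
      k black
      m gray
        m→o: o black — skip
      m black
    f black
    i→m: m black — skip
    n gray
      p gray
        d gray
        d black
      p black
      n→f: f black — skip
    n black
    j gray
      j→m: m black — skip
      j→d: d black — skip
      j→f: f black — skip
      l gray
        e gray
          e→c: c is gray → back edge
Back edge closes the cycle c → i → j → l → e → c; its vertices are {c, e, i, j, l}.

c, e, i, j, l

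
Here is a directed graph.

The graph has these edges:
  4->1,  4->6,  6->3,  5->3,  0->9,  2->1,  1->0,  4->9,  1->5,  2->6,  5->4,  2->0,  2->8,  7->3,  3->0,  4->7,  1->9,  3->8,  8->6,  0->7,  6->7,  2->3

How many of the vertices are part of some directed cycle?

A vertex is on a directed cycle iff it belongs to a strongly connected component of size ≥ 2 (or has a self-loop).
The vertices on cycles are {0, 1, 3, 4, 5, 6, 7, 8} — 8 in total.

8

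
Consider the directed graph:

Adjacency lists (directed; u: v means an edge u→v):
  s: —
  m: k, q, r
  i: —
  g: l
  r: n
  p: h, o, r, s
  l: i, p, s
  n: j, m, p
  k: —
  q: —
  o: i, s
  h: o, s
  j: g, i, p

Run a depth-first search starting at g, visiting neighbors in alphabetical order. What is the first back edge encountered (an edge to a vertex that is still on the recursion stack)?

DFS from g (visiting neighbors in alphabetical order); mark gray on enter, black on exit:
g gray
  l gray
    i gray
    i black
    p gray
      h gray
        o gray
          o→i: i black — skip
          s gray
          s black
        o black
        h→s: s black — skip
      h black
      p→o: o black — skip
      r gray
        n gray
          j gray
            j→g: g is gray → back edge
First back edge: j → g.

j->g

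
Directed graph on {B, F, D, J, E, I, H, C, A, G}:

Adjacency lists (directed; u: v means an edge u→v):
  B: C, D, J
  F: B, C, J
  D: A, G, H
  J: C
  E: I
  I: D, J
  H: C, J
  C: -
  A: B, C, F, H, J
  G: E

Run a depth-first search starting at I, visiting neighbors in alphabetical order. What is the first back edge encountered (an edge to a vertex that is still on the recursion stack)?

B->D

DFS from I (visiting neighbors in alphabetical order); mark gray on enter, black on exit:
I gray
  D gray
    A gray
      B gray
        C gray
        C black
        B→D: D is gray → back edge
First back edge: B → D.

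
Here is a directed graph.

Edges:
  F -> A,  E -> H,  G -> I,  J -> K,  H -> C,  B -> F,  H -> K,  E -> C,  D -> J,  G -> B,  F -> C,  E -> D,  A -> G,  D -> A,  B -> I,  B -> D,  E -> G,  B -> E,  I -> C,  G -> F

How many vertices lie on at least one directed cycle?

A vertex is on a directed cycle iff it belongs to a strongly connected component of size ≥ 2 (or has a self-loop).
The vertices on cycles are {A, B, D, E, F, G} — 6 in total.

6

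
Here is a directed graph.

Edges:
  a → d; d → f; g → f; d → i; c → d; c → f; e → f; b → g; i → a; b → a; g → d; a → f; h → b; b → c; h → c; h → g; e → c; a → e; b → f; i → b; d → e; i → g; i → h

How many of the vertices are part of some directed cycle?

8

A vertex is on a directed cycle iff it belongs to a strongly connected component of size ≥ 2 (or has a self-loop).
The vertices on cycles are {a, b, c, d, e, g, h, i} — 8 in total.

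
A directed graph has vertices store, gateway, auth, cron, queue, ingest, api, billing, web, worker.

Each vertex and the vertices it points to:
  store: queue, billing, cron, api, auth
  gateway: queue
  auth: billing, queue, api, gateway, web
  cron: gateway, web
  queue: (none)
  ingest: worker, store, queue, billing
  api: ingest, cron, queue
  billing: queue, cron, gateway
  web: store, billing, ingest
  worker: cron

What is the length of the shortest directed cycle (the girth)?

For each vertex v, BFS finds the shortest path from v back to v.
The shortest such closed walk is web → billing → cron → web, length 3.

3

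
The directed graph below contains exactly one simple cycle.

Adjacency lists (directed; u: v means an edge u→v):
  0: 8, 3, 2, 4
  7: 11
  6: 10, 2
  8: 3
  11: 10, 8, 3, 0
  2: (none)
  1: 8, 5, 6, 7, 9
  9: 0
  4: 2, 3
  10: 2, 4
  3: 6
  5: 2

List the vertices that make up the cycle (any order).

DFS with gray/black marking from 6:
6 gray
  10 gray
    2 gray
    2 black
    4 gray
      4→2: 2 black — skip
      3 gray
        3→6: 6 is gray → back edge
Back edge closes the cycle 6 → 10 → 4 → 3 → 6; its vertices are {3, 4, 6, 10}.

3, 4, 6, 10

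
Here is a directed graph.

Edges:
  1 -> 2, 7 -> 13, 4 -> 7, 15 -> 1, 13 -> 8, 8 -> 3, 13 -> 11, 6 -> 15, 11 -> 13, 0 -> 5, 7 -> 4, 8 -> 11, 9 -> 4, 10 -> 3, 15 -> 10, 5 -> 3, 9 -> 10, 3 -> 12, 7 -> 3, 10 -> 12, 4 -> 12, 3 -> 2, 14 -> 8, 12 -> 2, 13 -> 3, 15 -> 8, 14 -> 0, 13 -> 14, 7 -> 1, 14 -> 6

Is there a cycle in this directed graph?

Yes

DFS with white/gray/black marking, starting from 5:
5 gray
  3 gray
    12 gray
      2 gray
      2 black
    12 black
    3→2: 2 black — skip
  3 black
5 black
0 gray
  0→5: 5 black — skip
0 black
1 gray
  1→2: 2 black — skip
1 black
4 gray
  7 gray
    7→3: 3 black — skip
    7→1: 1 black — skip
    13 gray
      11 gray
        11→13: 13 is gray → back edge
Back edge found, so a cycle exists: 13 → 11 → 13.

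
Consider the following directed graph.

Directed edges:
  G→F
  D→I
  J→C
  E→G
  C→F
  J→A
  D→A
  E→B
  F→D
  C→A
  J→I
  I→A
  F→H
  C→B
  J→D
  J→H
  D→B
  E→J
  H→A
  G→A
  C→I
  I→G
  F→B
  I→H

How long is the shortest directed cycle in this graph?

For each vertex v, BFS finds the shortest path from v back to v.
The shortest such closed walk is G → F → D → I → G, length 4.

4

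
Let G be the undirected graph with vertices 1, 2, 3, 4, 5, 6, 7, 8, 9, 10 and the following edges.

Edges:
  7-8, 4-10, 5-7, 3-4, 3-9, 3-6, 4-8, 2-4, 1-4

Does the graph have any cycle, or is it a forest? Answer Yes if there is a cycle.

DFS, tracking each vertex's parent; an edge to a visited non-parent vertex closes a cycle.
Start from 5:
visit 5 (parent –)
  visit 7 (parent 5)
    visit 8 (parent 7)
      8–7: parent, skip
      visit 4 (parent 8)
        visit 3 (parent 4)
          visit 9 (parent 3)
            9–3: parent, skip
          3–4: parent, skip
          visit 6 (parent 3)
            6–3: parent, skip
        visit 1 (parent 4)
          1–4: parent, skip
        4–8: parent, skip
        visit 10 (parent 4)
          10–4: parent, skip
        visit 2 (parent 4)
          2–4: parent, skip
    7–5: parent, skip
No non-parent visited neighbor found — the graph is a forest.

No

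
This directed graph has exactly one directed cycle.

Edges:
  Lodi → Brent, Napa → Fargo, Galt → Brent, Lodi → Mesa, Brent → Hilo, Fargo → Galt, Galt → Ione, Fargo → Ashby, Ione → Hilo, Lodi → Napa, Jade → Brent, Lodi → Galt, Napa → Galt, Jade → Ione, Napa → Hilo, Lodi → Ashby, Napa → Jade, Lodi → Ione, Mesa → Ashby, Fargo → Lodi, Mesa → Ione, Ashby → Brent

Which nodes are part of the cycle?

Lodi, Napa, Fargo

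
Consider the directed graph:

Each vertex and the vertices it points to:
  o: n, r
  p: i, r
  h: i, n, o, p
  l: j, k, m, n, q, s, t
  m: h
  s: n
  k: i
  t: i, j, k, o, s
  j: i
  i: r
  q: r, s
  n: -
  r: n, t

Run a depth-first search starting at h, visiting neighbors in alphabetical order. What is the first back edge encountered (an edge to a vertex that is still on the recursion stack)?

t->i

DFS from h (visiting neighbors in alphabetical order); mark gray on enter, black on exit:
h gray
  i gray
    r gray
      n gray
      n black
      t gray
        t→i: i is gray → back edge
First back edge: t → i.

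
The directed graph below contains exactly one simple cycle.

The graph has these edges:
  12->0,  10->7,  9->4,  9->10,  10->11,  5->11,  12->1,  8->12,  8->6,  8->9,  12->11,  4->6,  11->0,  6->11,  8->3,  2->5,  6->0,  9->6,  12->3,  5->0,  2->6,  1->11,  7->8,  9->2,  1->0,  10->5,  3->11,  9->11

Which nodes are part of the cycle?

DFS with gray/black marking from 8:
8 gray
  3 gray
    11 gray
      0 gray
      0 black
    11 black
  3 black
  12 gray
    12→0: 0 black — skip
    12→3: 3 black — skip
    12→11: 11 black — skip
    1 gray
      1→0: 0 black — skip
      1→11: 11 black — skip
    1 black
  12 black
  6 gray
    6→0: 0 black — skip
    6→11: 11 black — skip
  6 black
  9 gray
    9→6: 6 black — skip
    10 gray
      7 gray
        7→8: 8 is gray → back edge
Back edge closes the cycle 8 → 9 → 10 → 7 → 8; its vertices are {7, 8, 9, 10}.

7, 8, 9, 10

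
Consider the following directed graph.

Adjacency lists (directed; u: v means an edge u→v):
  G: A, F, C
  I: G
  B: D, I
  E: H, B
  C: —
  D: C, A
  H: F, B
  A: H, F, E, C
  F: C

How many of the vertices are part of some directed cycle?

A vertex is on a directed cycle iff it belongs to a strongly connected component of size ≥ 2 (or has a self-loop).
The vertices on cycles are {A, B, D, E, G, H, I} — 7 in total.

7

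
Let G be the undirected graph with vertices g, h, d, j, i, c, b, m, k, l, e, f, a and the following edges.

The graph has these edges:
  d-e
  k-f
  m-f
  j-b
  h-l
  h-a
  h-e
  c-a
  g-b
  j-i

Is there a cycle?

DFS, tracking each vertex's parent; an edge to a visited non-parent vertex closes a cycle.
Start from e:
visit e (parent –)
  visit h (parent e)
    visit l (parent h)
      l–h: parent, skip
    h–e: parent, skip
    visit a (parent h)
      visit c (parent a)
        c–a: parent, skip
      a–h: parent, skip
  visit d (parent e)
    d–e: parent, skip
visit g (parent –)
  visit b (parent g)
    visit j (parent b)
      j–b: parent, skip
      visit i (parent j)
        i–j: parent, skip
    b–g: parent, skip
visit m (parent –)
  visit f (parent m)
    visit k (parent f)
      k–f: parent, skip
    f–m: parent, skip
No non-parent visited neighbor found — the graph is a forest.

No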